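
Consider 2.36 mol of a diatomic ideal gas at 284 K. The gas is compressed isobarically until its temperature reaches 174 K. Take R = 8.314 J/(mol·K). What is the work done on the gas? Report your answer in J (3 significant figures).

Isobaric: W = P ΔV = nR ΔT.
W = (2.36)(8.314)(174 − 284) = -2158 J.
Work on gas = −W_by = 2158 J.

W ≈ 2160 J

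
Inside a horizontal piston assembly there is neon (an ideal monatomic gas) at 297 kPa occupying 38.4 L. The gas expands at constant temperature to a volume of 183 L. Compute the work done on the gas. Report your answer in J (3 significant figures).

W ≈ -17800 J

Isothermal: W = nRT ln(V₂/V₁) = P₁V₁ ln(V₂/V₁).
P₁V₁ = (297 kPa)(38.4 L) = 11405 J.
W = 11405 × ln(183/38.4) = 11405 × 1.561
W_by_gas = 17808 J; work on gas = −W_by = -17808 J.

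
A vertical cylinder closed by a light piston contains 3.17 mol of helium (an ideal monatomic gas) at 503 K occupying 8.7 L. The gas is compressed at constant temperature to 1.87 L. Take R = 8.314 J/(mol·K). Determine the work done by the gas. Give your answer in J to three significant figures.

W ≈ -20400 J

Isothermal: W = nRT ln(V₂/V₁).
W = (3.17)(8.314)(503) × ln(1.87/8.7)
  = 13257 × -1.537
W_by_gas = -20381 J.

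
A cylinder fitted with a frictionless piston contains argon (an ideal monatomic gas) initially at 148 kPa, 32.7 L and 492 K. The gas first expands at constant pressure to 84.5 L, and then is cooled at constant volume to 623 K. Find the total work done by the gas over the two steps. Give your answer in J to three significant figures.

Step 1 (isobaric): W = PΔV = (148 kPa)(84.5 − 32.7 L) = 7666 J.
Step 2 (isochoric): W = 0 (constant volume).
W_total = 7666 + 0 = 7666 J.

W_total ≈ 7670 J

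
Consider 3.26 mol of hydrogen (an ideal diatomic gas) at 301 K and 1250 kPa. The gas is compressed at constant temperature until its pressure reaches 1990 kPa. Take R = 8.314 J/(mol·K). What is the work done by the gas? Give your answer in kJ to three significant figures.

Isothermal process: W = nRT ln(V₂/V₁) = nRT ln(P₁/P₂).
W = (3.26)(8.314)(301) × ln(1250/1990)
  = 8158 × ln(0.6281) = 8158 × -0.465
W_by_gas = -3793 J.

W ≈ -3.79 kJ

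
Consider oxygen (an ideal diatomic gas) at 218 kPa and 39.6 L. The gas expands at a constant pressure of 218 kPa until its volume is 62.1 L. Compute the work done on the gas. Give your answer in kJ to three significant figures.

Isobaric: W = P ΔV.
W = (218 kPa)(62.1 − 39.6 L) = (218)(22.5) = 4905 J.
Work on gas = −W_by = -4905 J.

W ≈ -4.90 kJ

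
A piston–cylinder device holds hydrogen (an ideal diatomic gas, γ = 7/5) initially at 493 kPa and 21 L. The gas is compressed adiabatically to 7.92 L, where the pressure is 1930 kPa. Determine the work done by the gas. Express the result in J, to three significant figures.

Adiabatic: W = (P₁V₁ − P₂V₂)/(γ − 1) with γ = 7/5.
P₁V₁ = 10353 J, P₂V₂ = 15286 J.
W = (10353 − 15286) / 0.4 = -12332 J.

W ≈ -12300 J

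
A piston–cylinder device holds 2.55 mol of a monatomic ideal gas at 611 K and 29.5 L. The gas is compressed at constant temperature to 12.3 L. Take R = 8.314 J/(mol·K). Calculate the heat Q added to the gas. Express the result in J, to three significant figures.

Q ≈ -11300 J

Isothermal ⇒ ΔU = 0, so Q = W = nRT ln(V₂/V₁).
Q = (2.55)(8.314)(611) ln(12.3/29.5) = 12954 × -0.8748 = -11332 J.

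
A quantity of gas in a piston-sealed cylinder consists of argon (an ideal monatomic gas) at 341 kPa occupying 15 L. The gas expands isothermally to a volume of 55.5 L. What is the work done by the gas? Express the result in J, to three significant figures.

W ≈ 6690 J

Isothermal: W = nRT ln(V₂/V₁) = P₁V₁ ln(V₂/V₁).
P₁V₁ = (341 kPa)(15 L) = 5115 J.
W = 5115 × ln(55.5/15) = 5115 × 1.308
W_by_gas = 6692 J.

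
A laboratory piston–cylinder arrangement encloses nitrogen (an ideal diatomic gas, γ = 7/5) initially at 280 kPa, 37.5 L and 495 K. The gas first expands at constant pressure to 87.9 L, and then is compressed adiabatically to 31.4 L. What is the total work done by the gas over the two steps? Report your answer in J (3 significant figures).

W_total ≈ -17200 J

Step 1 (isobaric): W = PΔV = (280 kPa)(87.9 − 37.5 L) = 14112 J.
After step 1: P = 280 kPa, V = 87.9 L, T = 1160 K.
Step 2 (adiabatic): W = (P₁V₁ − P₂V₂)/(γ−1) = (24612 − 37151)/0.4 = -31348 J.
W_total = 14112 − 31348 = -17236 J.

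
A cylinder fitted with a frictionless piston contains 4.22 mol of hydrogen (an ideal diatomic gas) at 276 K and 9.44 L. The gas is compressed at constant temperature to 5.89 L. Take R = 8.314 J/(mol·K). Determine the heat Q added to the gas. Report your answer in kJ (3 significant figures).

Isothermal ⇒ ΔU = 0, so Q = W = nRT ln(V₂/V₁).
Q = (4.22)(8.314)(276) ln(5.89/9.44) = 9683 × -0.4717 = -4568 J.

Q ≈ -4.57 kJ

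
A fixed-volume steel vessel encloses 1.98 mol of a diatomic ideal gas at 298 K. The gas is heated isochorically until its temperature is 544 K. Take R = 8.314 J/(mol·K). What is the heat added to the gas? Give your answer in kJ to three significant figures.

Constant volume ⇒ W = 0, so Q = ΔU = nCᵥΔT with Cᵥ = 5R/2 = 20.79 J/(mol·K).
ΔU = (1.98)(20.79)(544 − 298) = 10124 J.

Q ≈ 10.1 kJ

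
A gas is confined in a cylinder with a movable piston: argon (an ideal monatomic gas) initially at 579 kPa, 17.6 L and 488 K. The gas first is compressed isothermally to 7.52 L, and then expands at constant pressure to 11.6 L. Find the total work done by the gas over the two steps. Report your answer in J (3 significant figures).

Step 1 (isothermal): W = P₁V₁ ln(V₂/V₁) = (10190) ln(7.52/17.6) = -8665 J.
After step 1: P = 1355 kPa, V = 7.52 L, T = 488 K.
Step 2 (isobaric): W = PΔV = (1355 kPa)(11.6 − 7.52 L) = 5529 J.
W_total = -8665 + 5529 = -3136 J.

W_total ≈ -3140 J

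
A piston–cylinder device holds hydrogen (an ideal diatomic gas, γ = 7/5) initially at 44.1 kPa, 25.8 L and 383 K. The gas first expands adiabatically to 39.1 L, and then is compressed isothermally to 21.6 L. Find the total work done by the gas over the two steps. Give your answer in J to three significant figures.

W_total ≈ -136 J

Step 1 (adiabatic): W = (P₁V₁ − P₂V₂)/(γ−1) = (1138 − 963.5)/0.4 = 435.8 J.
After step 1: P = 24.64 kPa, V = 39.1 L, T = 324.3 K.
Step 2 (isothermal): W = P₁V₁ ln(V₂/V₁) = (963.5) ln(21.6/39.1) = -571.7 J.
W_total = 435.8 − 571.7 = -136 J.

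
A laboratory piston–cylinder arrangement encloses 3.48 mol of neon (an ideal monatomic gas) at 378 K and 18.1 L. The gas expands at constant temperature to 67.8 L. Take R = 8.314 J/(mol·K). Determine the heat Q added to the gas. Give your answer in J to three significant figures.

Q ≈ 14400 J

Isothermal ⇒ ΔU = 0, so Q = W = nRT ln(V₂/V₁).
Q = (3.48)(8.314)(378) ln(67.8/18.1) = 10937 × 1.321 = 14443 J.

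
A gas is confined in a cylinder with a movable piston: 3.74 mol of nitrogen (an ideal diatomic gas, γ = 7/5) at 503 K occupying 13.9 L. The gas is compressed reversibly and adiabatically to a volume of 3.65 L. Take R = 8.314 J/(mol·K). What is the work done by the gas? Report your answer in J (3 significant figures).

Adiabatic: TV^(γ−1) = const with γ = 7/5.
T₂ = T₁ (V₁/V₂)^(γ−1) = 503 × (13.9/3.65)^0.4 = 503 × 1.707 = 858.7 K.
W_by = nCᵥ(T₁ − T₂) = (3.74)(20.79)(503 − 858.7) = -27653 J.

W ≈ -27700 J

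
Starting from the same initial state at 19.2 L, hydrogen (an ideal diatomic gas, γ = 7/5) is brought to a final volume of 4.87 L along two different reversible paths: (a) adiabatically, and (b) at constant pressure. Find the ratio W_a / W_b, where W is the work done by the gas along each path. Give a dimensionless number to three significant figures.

Path (a) adiabatic: W = P₁V₁(1 − (V₁/V₂)^(γ−1))/(γ−1) → W_a/(P₁V₁) = -1.828.
Path (b) isobaric: W = P₁(V₂ − V₁) → W_b/(P₁V₁) = -0.7464.
W_a / W_b = -1.828 / -0.7464 = 2.449.

W_a / W_b ≈ 2.45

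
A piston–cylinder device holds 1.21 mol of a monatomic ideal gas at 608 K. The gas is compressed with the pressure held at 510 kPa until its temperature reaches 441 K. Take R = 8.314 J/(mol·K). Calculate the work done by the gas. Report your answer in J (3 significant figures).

W ≈ -1680 J

Isobaric: W = P ΔV = nR ΔT.
W = (1.21)(8.314)(441 − 608) = -1680 J.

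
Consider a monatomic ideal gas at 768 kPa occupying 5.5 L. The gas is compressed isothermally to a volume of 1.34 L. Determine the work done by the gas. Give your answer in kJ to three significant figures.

W ≈ -5.96 kJ

Isothermal: W = nRT ln(V₂/V₁) = P₁V₁ ln(V₂/V₁).
P₁V₁ = (768 kPa)(5.5 L) = 4224 J.
W = 4224 × ln(1.34/5.5) = 4224 × -1.412
W_by_gas = -5965 J.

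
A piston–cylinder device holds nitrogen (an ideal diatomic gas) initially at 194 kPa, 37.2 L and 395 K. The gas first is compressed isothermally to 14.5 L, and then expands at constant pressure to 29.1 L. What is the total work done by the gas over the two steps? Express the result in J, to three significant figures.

Step 1 (isothermal): W = P₁V₁ ln(V₂/V₁) = (7217) ln(14.5/37.2) = -6799 J.
After step 1: P = 497.7 kPa, V = 14.5 L, T = 395 K.
Step 2 (isobaric): W = PΔV = (497.7 kPa)(29.1 − 14.5 L) = 7267 J.
W_total = -6799 + 7267 = 467.2 J.

W_total ≈ 467 J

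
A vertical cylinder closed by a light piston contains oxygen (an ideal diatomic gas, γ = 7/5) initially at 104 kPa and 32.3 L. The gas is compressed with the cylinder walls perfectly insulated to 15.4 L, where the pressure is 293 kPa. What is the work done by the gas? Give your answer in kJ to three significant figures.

W ≈ -2.88 kJ

Adiabatic: W = (P₁V₁ − P₂V₂)/(γ − 1) with γ = 7/5.
P₁V₁ = 3359 J, P₂V₂ = 4512 J.
W = (3359 − 4512) / 0.4 = -2883 J.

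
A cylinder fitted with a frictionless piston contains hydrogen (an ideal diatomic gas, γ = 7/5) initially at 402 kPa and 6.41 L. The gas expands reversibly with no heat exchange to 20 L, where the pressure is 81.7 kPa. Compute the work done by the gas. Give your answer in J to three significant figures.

W ≈ 2360 J

Adiabatic: W = (P₁V₁ − P₂V₂)/(γ − 1) with γ = 7/5.
P₁V₁ = 2577 J, P₂V₂ = 1634 J.
W = (2577 − 1634) / 0.4 = 2357 J.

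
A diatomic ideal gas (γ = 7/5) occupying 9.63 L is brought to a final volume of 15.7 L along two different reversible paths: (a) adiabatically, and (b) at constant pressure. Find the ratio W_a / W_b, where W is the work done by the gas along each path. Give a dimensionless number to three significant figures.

W_a / W_b ≈ 0.704

Path (a) adiabatic: W = P₁V₁(1 − (V₁/V₂)^(γ−1))/(γ−1) → W_a/(P₁V₁) = 0.444.
Path (b) isobaric: W = P₁(V₂ − V₁) → W_b/(P₁V₁) = 0.6303.
W_a / W_b = 0.444 / 0.6303 = 0.7043.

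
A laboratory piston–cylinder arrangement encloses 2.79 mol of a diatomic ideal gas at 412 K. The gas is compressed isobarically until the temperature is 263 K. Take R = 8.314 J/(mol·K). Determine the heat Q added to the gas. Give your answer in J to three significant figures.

Isobaric: W = nRΔT = (2.79)(8.314)(-149) = -3456 J.
ΔU = nCᵥΔT with Cᵥ = 5R/2: ΔU = (2.79)(20.79)(-149) = -8641 J.
Q = ΔU + W = -8641 − 3456 = -12097 J.

Q ≈ -12100 J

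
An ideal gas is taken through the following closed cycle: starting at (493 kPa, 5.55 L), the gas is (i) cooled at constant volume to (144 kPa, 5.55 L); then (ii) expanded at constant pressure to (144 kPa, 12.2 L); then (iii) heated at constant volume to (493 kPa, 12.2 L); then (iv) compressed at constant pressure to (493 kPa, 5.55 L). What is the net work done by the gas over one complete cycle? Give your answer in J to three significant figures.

W_net ≈ -2320 J

Constant-volume legs do no work.
W(ii) = (144)(12.2 − 5.55) = 957.6 J; W(iv) = (493)(5.55 − 12.2) = -3278 J.
W_net = 957.6 − 3278 = -2321 J (the counter-clockwise enclosed area).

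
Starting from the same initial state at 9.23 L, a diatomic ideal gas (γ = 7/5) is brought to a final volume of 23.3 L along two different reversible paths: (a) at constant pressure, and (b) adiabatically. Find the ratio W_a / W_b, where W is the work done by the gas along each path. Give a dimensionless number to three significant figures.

W_a / W_b ≈ 1.97

Path (a) isobaric: W = P₁(V₂ − V₁) → W_a/(P₁V₁) = 1.524.
Path (b) adiabatic: W = P₁V₁(1 − (V₁/V₂)^(γ−1))/(γ−1) → W_b/(P₁V₁) = 0.7739.
W_a / W_b = 1.524 / 0.7739 = 1.97.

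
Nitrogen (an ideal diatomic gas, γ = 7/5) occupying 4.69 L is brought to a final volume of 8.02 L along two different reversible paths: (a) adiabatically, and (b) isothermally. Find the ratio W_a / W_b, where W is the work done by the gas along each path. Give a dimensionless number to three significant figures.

Path (a) adiabatic: W = P₁V₁(1 − (V₁/V₂)^(γ−1))/(γ−1) → W_a/(P₁V₁) = 0.4828.
Path (b) isothermal: W = P₁V₁ ln(V₂/V₁) → W_b/(P₁V₁) = 0.5365.
W_a / W_b = 0.4828 / 0.5365 = 0.9.

W_a / W_b ≈ 0.900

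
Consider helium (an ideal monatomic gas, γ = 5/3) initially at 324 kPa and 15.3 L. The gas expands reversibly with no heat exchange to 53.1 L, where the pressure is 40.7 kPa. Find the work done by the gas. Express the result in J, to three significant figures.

Adiabatic: W = (P₁V₁ − P₂V₂)/(γ − 1) with γ = 5/3.
P₁V₁ = 4957 J, P₂V₂ = 2161 J.
W = (4957 − 2161) / 0.6667 = 4194 J.

W ≈ 4190 J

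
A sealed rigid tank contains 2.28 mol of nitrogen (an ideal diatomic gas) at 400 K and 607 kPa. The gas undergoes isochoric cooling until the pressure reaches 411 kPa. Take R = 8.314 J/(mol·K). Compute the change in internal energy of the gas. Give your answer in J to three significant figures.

Constant volume ⇒ W = 0, so Q = ΔU = nCᵥΔT with Cᵥ = 5R/2 = 20.79 J/(mol·K).
At constant V, T₂/T₁ = P₂/P₁ ⇒ ΔT = T₁(P₂/P₁ − 1) = 400·(411/607 − 1) = -129.2 K.
ΔU = (2.28)(20.79)(-129.2) = -6121 J.

ΔU ≈ -6120 J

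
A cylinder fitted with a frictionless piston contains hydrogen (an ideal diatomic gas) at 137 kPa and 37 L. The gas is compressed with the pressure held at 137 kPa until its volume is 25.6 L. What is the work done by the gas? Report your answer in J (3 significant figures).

W ≈ -1560 J

Isobaric: W = P ΔV.
W = (137 kPa)(25.6 − 37 L) = (137)(-11.4) = -1562 J.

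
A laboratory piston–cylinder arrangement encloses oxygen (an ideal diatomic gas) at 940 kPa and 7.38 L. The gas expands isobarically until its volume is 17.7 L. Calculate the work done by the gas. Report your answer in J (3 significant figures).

Isobaric: W = P ΔV.
W = (940 kPa)(17.7 − 7.38 L) = (940)(10.32) = 9701 J.

W ≈ 9700 J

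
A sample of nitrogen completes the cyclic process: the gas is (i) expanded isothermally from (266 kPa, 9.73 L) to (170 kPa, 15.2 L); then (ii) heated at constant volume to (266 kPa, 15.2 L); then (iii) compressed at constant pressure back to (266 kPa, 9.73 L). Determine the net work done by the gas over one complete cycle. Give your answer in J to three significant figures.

W_net ≈ -300 J

Leg (i): W = PᵢVᵢ ln(V_f/Vᵢ) = (2588) ln(15.2/9.73) = 1155 J.
Leg (ii): W = 0.
Leg (iii): W = PΔV = (266)(9.73 − 15.2) = -1455 J.
W_net = 1155 − 1455 = -300.5 J.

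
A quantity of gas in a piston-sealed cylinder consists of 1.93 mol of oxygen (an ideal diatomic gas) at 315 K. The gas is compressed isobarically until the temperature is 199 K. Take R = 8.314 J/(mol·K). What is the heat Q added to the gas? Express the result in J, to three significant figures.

Q ≈ -6510 J

Isobaric: W = nRΔT = (1.93)(8.314)(-116) = -1861 J.
ΔU = nCᵥΔT with Cᵥ = 5R/2: ΔU = (1.93)(20.79)(-116) = -4653 J.
Q = ΔU + W = -4653 − 1861 = -6515 J.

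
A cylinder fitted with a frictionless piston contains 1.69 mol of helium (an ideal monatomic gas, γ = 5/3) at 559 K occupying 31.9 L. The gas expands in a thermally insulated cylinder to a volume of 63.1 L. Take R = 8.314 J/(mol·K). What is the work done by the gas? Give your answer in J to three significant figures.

W ≈ 4300 J

Adiabatic: TV^(γ−1) = const with γ = 5/3.
T₂ = T₁ (V₁/V₂)^(γ−1) = 559 × (31.9/63.1)^0.667 = 559 × 0.6346 = 354.7 K.
W_by = nCᵥ(T₁ − T₂) = (1.69)(12.47)(559 − 354.7) = 4305 J.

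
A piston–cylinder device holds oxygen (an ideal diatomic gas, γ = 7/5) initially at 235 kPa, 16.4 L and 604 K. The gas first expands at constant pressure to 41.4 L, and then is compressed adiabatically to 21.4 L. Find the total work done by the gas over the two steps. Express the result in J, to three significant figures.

Step 1 (isobaric): W = PΔV = (235 kPa)(41.4 − 16.4 L) = 5875 J.
After step 1: P = 235 kPa, V = 41.4 L, T = 1525 K.
Step 2 (adiabatic): W = (P₁V₁ − P₂V₂)/(γ−1) = (9729 − 12668)/0.4 = -7347 J.
W_total = 5875 − 7347 = -1472 J.

W_total ≈ -1470 J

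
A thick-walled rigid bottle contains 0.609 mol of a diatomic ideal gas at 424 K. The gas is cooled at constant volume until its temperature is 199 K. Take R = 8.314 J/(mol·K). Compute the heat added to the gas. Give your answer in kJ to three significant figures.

Q ≈ -2.85 kJ

Constant volume ⇒ W = 0, so Q = ΔU = nCᵥΔT with Cᵥ = 5R/2 = 20.79 J/(mol·K).
ΔU = (0.609)(20.79)(199 − 424) = -2848 J.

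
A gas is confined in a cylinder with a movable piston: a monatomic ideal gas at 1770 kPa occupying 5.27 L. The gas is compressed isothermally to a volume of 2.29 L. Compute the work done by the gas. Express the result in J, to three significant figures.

W ≈ -7770 J

Isothermal: W = nRT ln(V₂/V₁) = P₁V₁ ln(V₂/V₁).
P₁V₁ = (1770 kPa)(5.27 L) = 9328 J.
W = 9328 × ln(2.29/5.27) = 9328 × -0.8335
W_by_gas = -7775 J.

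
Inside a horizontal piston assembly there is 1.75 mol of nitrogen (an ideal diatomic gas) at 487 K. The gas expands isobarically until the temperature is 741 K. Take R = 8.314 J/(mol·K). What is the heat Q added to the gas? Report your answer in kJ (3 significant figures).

Q ≈ 12.9 kJ

Isobaric: W = nRΔT = (1.75)(8.314)(254) = 3696 J.
ΔU = nCᵥΔT with Cᵥ = 5R/2: ΔU = (1.75)(20.79)(254) = 9239 J.
Q = ΔU + W = 9239 + 3696 = 12935 J.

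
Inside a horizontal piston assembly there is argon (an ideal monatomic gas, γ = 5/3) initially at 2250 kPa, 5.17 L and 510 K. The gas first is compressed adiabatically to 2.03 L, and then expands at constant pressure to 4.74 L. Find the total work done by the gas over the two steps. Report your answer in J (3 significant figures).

Step 1 (adiabatic): W = (P₁V₁ − P₂V₂)/(γ−1) = (11632 − 21694)/0.667 = -15092 J.
After step 1: P = 10687 kPa, V = 2.03 L, T = 951.1 K.
Step 2 (isobaric): W = PΔV = (10687 kPa)(4.74 − 2.03 L) = 28961 J.
W_total = -15092 + 28961 = 13869 J.

W_total ≈ 13900 J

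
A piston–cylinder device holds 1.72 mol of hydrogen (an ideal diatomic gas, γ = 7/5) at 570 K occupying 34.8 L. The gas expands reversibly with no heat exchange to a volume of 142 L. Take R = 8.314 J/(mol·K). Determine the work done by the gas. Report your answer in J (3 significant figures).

Adiabatic: TV^(γ−1) = const with γ = 7/5.
T₂ = T₁ (V₁/V₂)^(γ−1) = 570 × (34.8/142)^0.4 = 570 × 0.5698 = 324.8 K.
W_by = nCᵥ(T₁ − T₂) = (1.72)(20.79)(570 − 324.8) = 8767 J.

W ≈ 8770 J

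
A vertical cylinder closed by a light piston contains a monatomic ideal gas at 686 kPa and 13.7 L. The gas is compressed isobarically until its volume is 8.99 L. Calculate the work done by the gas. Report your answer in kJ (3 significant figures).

W ≈ -3.23 kJ

Isobaric: W = P ΔV.
W = (686 kPa)(8.99 − 13.7 L) = (686)(-4.71) = -3231 J.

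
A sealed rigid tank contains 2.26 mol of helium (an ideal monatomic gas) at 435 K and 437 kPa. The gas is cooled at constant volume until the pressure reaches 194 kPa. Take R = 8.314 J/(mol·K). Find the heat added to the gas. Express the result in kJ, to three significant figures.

Q ≈ -6.82 kJ

Constant volume ⇒ W = 0, so Q = ΔU = nCᵥΔT with Cᵥ = 3R/2 = 12.47 J/(mol·K).
At constant V, T₂/T₁ = P₂/P₁ ⇒ ΔT = T₁(P₂/P₁ − 1) = 435·(194/437 − 1) = -241.9 K.
ΔU = (2.26)(12.47)(-241.9) = -6817 J.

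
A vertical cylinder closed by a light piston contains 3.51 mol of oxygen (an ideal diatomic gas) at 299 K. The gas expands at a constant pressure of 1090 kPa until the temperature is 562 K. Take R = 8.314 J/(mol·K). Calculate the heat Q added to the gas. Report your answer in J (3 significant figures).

Isobaric: W = nRΔT = (3.51)(8.314)(263) = 7675 J.
ΔU = nCᵥΔT with Cᵥ = 5R/2: ΔU = (3.51)(20.79)(263) = 19187 J.
Q = ΔU + W = 19187 + 7675 = 26862 J.

Q ≈ 26900 J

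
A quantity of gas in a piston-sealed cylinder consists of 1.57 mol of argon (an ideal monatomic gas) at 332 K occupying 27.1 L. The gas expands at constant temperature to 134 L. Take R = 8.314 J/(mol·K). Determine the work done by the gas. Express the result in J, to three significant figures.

W ≈ 6930 J

Isothermal: W = nRT ln(V₂/V₁).
W = (1.57)(8.314)(332) × ln(134/27.1)
  = 4334 × 1.598
W_by_gas = 6926 J.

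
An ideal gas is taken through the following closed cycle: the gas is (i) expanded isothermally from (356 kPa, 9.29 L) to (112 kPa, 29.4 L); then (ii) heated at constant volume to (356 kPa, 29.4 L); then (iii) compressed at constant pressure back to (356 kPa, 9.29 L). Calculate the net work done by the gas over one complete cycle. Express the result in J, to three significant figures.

Leg (i): W = PᵢVᵢ ln(V_f/Vᵢ) = (3307) ln(29.4/9.29) = 3810 J.
Leg (ii): W = 0.
Leg (iii): W = PΔV = (356)(9.29 − 29.4) = -7159 J.
W_net = 3810 − 7159 = -3349 J.

W_net ≈ -3350 J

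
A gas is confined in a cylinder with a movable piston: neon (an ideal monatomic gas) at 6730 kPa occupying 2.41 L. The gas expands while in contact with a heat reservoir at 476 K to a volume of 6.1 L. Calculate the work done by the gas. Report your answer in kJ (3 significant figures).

Isothermal: W = nRT ln(V₂/V₁) = P₁V₁ ln(V₂/V₁).
P₁V₁ = (6730 kPa)(2.41 L) = 16219 J.
W = 16219 × ln(6.1/2.41) = 16219 × 0.9287
W_by_gas = 15062 J.

W ≈ 15.1 kJ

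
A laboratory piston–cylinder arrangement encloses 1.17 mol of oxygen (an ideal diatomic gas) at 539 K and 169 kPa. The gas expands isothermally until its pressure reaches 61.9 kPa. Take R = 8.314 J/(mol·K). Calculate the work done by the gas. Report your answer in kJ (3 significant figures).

W ≈ 5.27 kJ

Isothermal process: W = nRT ln(V₂/V₁) = nRT ln(P₁/P₂).
W = (1.17)(8.314)(539) × ln(169/61.9)
  = 5243 × ln(2.73) = 5243 × 1.004
W_by_gas = 5266 J.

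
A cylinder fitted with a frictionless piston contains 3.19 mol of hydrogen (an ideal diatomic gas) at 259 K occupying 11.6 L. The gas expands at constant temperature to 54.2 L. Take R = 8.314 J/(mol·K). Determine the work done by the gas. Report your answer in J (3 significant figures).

W ≈ 10600 J

Isothermal: W = nRT ln(V₂/V₁).
W = (3.19)(8.314)(259) × ln(54.2/11.6)
  = 6869 × 1.542
W_by_gas = 10590 J.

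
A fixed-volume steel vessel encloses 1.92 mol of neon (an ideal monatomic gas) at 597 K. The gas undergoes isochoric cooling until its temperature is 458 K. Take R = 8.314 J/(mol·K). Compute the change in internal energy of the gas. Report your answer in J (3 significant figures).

ΔU ≈ -3330 J

Constant volume ⇒ W = 0, so Q = ΔU = nCᵥΔT with Cᵥ = 3R/2 = 12.47 J/(mol·K).
ΔU = (1.92)(12.47)(458 − 597) = -3328 J.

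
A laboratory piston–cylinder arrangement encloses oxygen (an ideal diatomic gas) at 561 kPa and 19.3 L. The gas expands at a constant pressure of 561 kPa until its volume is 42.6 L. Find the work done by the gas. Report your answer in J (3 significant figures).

Isobaric: W = P ΔV.
W = (561 kPa)(42.6 − 19.3 L) = (561)(23.3) = 13071 J.

W ≈ 13100 J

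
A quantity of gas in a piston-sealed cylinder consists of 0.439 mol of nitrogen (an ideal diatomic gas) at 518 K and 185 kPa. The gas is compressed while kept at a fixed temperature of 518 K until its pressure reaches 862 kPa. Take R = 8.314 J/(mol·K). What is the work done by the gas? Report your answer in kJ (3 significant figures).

W ≈ -2.91 kJ

Isothermal process: W = nRT ln(V₂/V₁) = nRT ln(P₁/P₂).
W = (0.439)(8.314)(518) × ln(185/862)
  = 1891 × ln(0.2146) = 1891 × -1.539
W_by_gas = -2909 J.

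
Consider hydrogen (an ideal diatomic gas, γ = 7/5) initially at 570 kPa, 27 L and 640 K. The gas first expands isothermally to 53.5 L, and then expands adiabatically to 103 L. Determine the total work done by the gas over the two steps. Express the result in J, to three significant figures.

Step 1 (isothermal): W = P₁V₁ ln(V₂/V₁) = (15390) ln(53.5/27) = 10524 J.
After step 1: P = 287.7 kPa, V = 53.5 L, T = 640 K.
Step 2 (adiabatic): W = (P₁V₁ − P₂V₂)/(γ−1) = (15390 − 11843)/0.4 = 8869 J.
W_total = 10524 + 8869 = 19393 J.

W_total ≈ 19400 J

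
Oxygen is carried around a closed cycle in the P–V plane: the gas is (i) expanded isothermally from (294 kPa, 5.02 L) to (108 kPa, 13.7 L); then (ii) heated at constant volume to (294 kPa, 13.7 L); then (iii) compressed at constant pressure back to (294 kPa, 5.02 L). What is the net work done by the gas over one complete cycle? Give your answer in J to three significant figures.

Leg (i): W = PᵢVᵢ ln(V_f/Vᵢ) = (1476) ln(13.7/5.02) = 1482 J.
Leg (ii): W = 0.
Leg (iii): W = PΔV = (294)(5.02 − 13.7) = -2552 J.
W_net = 1482 − 2552 = -1070 J.

W_net ≈ -1070 J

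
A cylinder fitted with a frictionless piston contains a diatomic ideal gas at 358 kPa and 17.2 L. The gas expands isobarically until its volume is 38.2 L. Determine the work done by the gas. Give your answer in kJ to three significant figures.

W ≈ 7.52 kJ

Isobaric: W = P ΔV.
W = (358 kPa)(38.2 − 17.2 L) = (358)(21) = 7518 J.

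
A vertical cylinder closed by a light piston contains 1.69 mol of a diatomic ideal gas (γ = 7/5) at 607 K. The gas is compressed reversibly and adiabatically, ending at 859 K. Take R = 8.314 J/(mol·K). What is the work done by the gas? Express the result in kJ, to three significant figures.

Adiabatic ⇒ Q = 0, so W_by = −ΔU = nCᵥ(T₁ − T₂).
Cᵥ = 5R/2 = 20.79 J/(mol·K).
W = (1.69)(20.79)(607 − 859) = -8852 J.

W ≈ -8.85 kJ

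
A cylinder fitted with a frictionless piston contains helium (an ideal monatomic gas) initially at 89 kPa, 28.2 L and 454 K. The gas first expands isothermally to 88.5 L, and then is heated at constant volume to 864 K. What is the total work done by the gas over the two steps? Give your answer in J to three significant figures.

W_total ≈ 2870 J

Step 1 (isothermal): W = P₁V₁ ln(V₂/V₁) = (2510) ln(88.5/28.2) = 2870 J.
Step 2 (isochoric): W = 0 (constant volume).
W_total = 2870 + 0 = 2870 J.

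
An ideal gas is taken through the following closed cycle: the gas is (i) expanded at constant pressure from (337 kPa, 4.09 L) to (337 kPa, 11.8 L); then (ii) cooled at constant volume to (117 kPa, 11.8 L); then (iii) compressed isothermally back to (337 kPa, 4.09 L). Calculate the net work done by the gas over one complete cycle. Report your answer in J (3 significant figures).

Leg (i): W = PΔV = (337)(11.8 − 4.09) = 2598 J.
Leg (ii): W = 0.
Leg (iii): W = PᵢVᵢ ln(V_f/Vᵢ) = (1381) ln(4.09/11.8) = -1463 J.
W_net = 2598 − 1463 = 1135 J.

W_net ≈ 1140 J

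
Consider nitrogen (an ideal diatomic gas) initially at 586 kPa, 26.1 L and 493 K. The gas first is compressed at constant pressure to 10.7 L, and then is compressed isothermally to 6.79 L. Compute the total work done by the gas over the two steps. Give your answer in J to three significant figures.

Step 1 (isobaric): W = PΔV = (586 kPa)(10.7 − 26.1 L) = -9024 J.
After step 1: P = 586 kPa, V = 10.7 L, T = 202.1 K.
Step 2 (isothermal): W = P₁V₁ ln(V₂/V₁) = (6270) ln(6.79/10.7) = -2852 J.
W_total = -9024 − 2852 = -11876 J.

W_total ≈ -11900 J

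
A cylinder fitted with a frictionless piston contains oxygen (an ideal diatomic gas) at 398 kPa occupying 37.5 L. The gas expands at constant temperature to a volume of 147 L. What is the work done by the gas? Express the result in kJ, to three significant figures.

W ≈ 20.4 kJ

Isothermal: W = nRT ln(V₂/V₁) = P₁V₁ ln(V₂/V₁).
P₁V₁ = (398 kPa)(37.5 L) = 14925 J.
W = 14925 × ln(147/37.5) = 14925 × 1.366
W_by_gas = 20389 J.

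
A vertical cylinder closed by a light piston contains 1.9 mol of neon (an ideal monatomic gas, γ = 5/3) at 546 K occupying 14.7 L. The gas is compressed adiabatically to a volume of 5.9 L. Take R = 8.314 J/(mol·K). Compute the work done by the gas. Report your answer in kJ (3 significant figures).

W ≈ -10.8 kJ

Adiabatic: TV^(γ−1) = const with γ = 5/3.
T₂ = T₁ (V₁/V₂)^(γ−1) = 546 × (14.7/5.9)^0.667 = 546 × 1.838 = 1003 K.
W_by = nCᵥ(T₁ − T₂) = (1.9)(12.47)(546 − 1003) = -10840 J.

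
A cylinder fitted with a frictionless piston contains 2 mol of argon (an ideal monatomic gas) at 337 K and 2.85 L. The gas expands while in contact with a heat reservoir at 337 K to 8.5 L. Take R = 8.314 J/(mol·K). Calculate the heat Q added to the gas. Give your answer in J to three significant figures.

Isothermal ⇒ ΔU = 0, so Q = W = nRT ln(V₂/V₁).
Q = (2)(8.314)(337) ln(8.5/2.85) = 5604 × 1.093 = 6123 J.

Q ≈ 6120 J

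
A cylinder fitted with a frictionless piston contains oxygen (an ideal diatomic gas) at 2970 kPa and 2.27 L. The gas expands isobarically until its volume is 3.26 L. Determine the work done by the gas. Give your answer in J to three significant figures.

W ≈ 2940 J

Isobaric: W = P ΔV.
W = (2970 kPa)(3.26 − 2.27 L) = (2970)(0.99) = 2940 J.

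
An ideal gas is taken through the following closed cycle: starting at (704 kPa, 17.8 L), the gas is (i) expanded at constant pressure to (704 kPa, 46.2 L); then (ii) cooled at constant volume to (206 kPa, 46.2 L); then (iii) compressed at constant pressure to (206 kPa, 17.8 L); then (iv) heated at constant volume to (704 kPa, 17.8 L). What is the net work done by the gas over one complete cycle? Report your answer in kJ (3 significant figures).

W_net ≈ 14.1 kJ

Constant-volume legs do no work.
W(i) = (704)(46.2 − 17.8) = 19994 J; W(iii) = (206)(17.8 − 46.2) = -5850 J.
W_net = 19994 − 5850 = 14143 J (the clockwise enclosed area).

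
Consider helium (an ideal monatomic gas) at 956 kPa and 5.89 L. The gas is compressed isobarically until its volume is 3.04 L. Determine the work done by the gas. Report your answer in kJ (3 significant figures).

W ≈ -2.72 kJ

Isobaric: W = P ΔV.
W = (956 kPa)(3.04 − 5.89 L) = (956)(-2.85) = -2725 J.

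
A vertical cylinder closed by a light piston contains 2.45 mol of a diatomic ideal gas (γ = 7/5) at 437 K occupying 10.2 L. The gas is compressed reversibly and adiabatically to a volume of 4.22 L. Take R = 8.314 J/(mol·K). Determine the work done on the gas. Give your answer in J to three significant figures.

Adiabatic: TV^(γ−1) = const with γ = 7/5.
T₂ = T₁ (V₁/V₂)^(γ−1) = 437 × (10.2/4.22)^0.4 = 437 × 1.423 = 622 K.
W_by = nCᵥ(T₁ − T₂) = (2.45)(20.79)(437 − 622) = -9421 J.
Work on gas = −W_by = 9421 J.

W ≈ 9420 J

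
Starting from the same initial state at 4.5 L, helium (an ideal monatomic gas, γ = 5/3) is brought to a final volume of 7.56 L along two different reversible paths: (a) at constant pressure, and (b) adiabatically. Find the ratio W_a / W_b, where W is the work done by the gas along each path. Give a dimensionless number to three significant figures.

W_a / W_b ≈ 1.55

Path (a) isobaric: W = P₁(V₂ − V₁) → W_a/(P₁V₁) = 0.68.
Path (b) adiabatic: W = P₁V₁(1 − (V₁/V₂)^(γ−1))/(γ−1) → W_b/(P₁V₁) = 0.4386.
W_a / W_b = 0.68 / 0.4386 = 1.55.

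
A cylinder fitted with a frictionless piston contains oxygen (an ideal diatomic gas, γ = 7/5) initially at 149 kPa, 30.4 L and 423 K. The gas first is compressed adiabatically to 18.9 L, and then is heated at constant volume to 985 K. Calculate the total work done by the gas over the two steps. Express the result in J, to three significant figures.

W_total ≈ -2370 J

Step 1 (adiabatic): W = (P₁V₁ − P₂V₂)/(γ−1) = (4530 − 5478)/0.4 = -2371 J.
Step 2 (isochoric): W = 0 (constant volume).
W_total = -2371 + 0 = -2371 J.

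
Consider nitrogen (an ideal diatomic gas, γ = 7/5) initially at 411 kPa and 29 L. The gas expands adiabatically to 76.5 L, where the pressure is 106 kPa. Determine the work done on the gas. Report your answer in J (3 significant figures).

W ≈ -9530 J

Adiabatic: W = (P₁V₁ − P₂V₂)/(γ − 1) with γ = 7/5.
P₁V₁ = 11919 J, P₂V₂ = 8109 J.
W = (11919 − 8109) / 0.4 = 9525 J.
Work on gas = −W_by = -9525 J.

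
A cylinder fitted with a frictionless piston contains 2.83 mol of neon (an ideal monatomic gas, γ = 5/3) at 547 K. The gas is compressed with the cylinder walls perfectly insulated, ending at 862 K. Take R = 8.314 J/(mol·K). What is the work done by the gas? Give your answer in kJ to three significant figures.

W ≈ -11.1 kJ

Adiabatic ⇒ Q = 0, so W_by = −ΔU = nCᵥ(T₁ − T₂).
Cᵥ = 3R/2 = 12.47 J/(mol·K).
W = (2.83)(12.47)(547 − 862) = -11117 J.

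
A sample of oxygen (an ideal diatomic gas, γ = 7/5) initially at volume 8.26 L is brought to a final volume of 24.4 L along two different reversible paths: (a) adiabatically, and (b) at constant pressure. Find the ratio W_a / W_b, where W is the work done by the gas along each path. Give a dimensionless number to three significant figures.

W_a / W_b ≈ 0.450

Path (a) adiabatic: W = P₁V₁(1 − (V₁/V₂)^(γ−1))/(γ−1) → W_a/(P₁V₁) = 0.879.
Path (b) isobaric: W = P₁(V₂ − V₁) → W_b/(P₁V₁) = 1.954.
W_a / W_b = 0.879 / 1.954 = 0.4499.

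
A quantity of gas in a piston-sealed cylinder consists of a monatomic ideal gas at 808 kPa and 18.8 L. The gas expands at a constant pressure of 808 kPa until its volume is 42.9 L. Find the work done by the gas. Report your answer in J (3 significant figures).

Isobaric: W = P ΔV.
W = (808 kPa)(42.9 − 18.8 L) = (808)(24.1) = 19473 J.

W ≈ 19500 J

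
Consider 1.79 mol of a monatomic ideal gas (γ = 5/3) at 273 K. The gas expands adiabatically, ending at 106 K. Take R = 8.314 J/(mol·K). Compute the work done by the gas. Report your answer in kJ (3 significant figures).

W ≈ 3.73 kJ

Adiabatic ⇒ Q = 0, so W_by = −ΔU = nCᵥ(T₁ − T₂).
Cᵥ = 3R/2 = 12.47 J/(mol·K).
W = (1.79)(12.47)(273 − 106) = 3728 J.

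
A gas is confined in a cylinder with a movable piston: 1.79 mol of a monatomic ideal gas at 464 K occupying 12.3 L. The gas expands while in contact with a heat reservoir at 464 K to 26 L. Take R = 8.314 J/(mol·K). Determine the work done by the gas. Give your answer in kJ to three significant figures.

Isothermal: W = nRT ln(V₂/V₁).
W = (1.79)(8.314)(464) × ln(26/12.3)
  = 6905 × 0.7485
W_by_gas = 5169 J.

W ≈ 5.17 kJ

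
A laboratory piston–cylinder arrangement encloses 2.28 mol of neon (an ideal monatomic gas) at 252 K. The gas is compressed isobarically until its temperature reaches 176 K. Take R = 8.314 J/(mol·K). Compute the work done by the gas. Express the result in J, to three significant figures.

W ≈ -1440 J

Isobaric: W = P ΔV = nR ΔT.
W = (2.28)(8.314)(176 − 252) = -1441 J.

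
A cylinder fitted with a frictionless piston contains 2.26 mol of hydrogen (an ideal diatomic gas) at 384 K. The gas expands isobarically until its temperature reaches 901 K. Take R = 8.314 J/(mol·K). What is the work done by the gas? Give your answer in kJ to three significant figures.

W ≈ 9.71 kJ

Isobaric: W = P ΔV = nR ΔT.
W = (2.26)(8.314)(901 − 384) = 9714 J.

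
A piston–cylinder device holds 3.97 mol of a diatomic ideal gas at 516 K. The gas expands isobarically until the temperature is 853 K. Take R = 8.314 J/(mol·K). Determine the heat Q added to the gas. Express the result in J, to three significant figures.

Q ≈ 38900 J

Isobaric: W = nRΔT = (3.97)(8.314)(337) = 11123 J.
ΔU = nCᵥΔT with Cᵥ = 5R/2: ΔU = (3.97)(20.79)(337) = 27808 J.
Q = ΔU + W = 27808 + 11123 = 38931 J.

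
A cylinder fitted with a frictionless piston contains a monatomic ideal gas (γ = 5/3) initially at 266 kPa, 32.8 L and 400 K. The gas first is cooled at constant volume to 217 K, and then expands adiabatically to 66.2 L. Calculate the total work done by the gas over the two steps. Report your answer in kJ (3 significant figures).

Step 1 (isochoric): W = 0 (constant volume).
After step 1: P = 144.3 kPa (V unchanged).
Step 2 (adiabatic): W = (P₁V₁ − P₂V₂)/(γ−1) = (4733 − 2964)/0.667 = 2654 J.
W_total = 0 + 2654 = 2654 J.

W_total ≈ 2.65 kJ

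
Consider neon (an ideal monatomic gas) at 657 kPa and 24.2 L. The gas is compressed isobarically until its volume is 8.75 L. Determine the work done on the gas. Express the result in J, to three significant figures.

W ≈ 10200 J

Isobaric: W = P ΔV.
W = (657 kPa)(8.75 − 24.2 L) = (657)(-15.45) = -10151 J.
Work on gas = −W_by = 10151 J.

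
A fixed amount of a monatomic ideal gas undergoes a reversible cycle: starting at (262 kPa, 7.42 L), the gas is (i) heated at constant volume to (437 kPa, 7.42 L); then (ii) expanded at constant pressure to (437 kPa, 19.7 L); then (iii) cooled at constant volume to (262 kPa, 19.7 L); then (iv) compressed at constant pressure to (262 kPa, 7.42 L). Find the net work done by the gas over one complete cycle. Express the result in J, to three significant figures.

Constant-volume legs do no work.
W(ii) = (437)(19.7 − 7.42) = 5366 J; W(iv) = (262)(7.42 − 19.7) = -3217 J.
W_net = 5366 − 3217 = 2149 J (the clockwise enclosed area).

W_net ≈ 2150 J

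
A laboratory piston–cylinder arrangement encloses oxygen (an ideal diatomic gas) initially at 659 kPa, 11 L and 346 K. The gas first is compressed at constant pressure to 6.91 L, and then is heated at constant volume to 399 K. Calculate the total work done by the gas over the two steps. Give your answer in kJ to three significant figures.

W_total ≈ -2.70 kJ

Step 1 (isobaric): W = PΔV = (659 kPa)(6.91 − 11 L) = -2695 J.
Step 2 (isochoric): W = 0 (constant volume).
W_total = -2695 + 0 = -2695 J.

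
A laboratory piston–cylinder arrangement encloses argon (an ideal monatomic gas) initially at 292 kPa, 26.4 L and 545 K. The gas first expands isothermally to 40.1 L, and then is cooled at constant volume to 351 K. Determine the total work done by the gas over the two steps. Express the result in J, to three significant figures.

W_total ≈ 3220 J

Step 1 (isothermal): W = P₁V₁ ln(V₂/V₁) = (7709) ln(40.1/26.4) = 3222 J.
Step 2 (isochoric): W = 0 (constant volume).
W_total = 3222 + 0 = 3222 J.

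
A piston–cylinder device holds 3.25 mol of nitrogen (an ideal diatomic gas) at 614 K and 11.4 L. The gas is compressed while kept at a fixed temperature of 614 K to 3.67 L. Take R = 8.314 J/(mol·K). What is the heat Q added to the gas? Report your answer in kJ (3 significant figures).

Q ≈ -18.8 kJ

Isothermal ⇒ ΔU = 0, so Q = W = nRT ln(V₂/V₁).
Q = (3.25)(8.314)(614) ln(3.67/11.4) = 16591 × -1.133 = -18804 J.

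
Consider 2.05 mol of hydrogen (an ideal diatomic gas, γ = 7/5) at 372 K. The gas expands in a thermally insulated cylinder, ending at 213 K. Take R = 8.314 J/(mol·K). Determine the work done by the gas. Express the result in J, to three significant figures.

W ≈ 6770 J

Adiabatic ⇒ Q = 0, so W_by = −ΔU = nCᵥ(T₁ − T₂).
Cᵥ = 5R/2 = 20.79 J/(mol·K).
W = (2.05)(20.79)(372 − 213) = 6775 J.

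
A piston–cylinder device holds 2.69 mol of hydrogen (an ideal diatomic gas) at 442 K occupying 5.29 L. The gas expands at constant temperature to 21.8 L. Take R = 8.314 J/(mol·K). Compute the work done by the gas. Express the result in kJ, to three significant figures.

W ≈ 14.0 kJ

Isothermal: W = nRT ln(V₂/V₁).
W = (2.69)(8.314)(442) × ln(21.8/5.29)
  = 9885 × 1.416
W_by_gas = 13998 J.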